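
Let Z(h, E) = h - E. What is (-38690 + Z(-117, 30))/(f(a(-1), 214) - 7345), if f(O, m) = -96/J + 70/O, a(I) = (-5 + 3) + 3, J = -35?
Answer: 1359295/254529 ≈ 5.3404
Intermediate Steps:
a(I) = 1 (a(I) = -2 + 3 = 1)
f(O, m) = 96/35 + 70/O (f(O, m) = -96/(-35) + 70/O = -96*(-1/35) + 70/O = 96/35 + 70/O)
(-38690 + Z(-117, 30))/(f(a(-1), 214) - 7345) = (-38690 + (-117 - 1*30))/((96/35 + 70/1) - 7345) = (-38690 + (-117 - 30))/((96/35 + 70*1) - 7345) = (-38690 - 147)/((96/35 + 70) - 7345) = -38837/(2546/35 - 7345) = -38837/(-254529/35) = -38837*(-35/254529) = 1359295/254529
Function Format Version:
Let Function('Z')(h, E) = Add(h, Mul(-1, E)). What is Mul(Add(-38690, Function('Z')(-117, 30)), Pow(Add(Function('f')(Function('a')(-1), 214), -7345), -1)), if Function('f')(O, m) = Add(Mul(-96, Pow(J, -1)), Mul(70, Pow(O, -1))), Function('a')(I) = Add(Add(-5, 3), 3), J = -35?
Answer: Rational(1359295, 254529) ≈ 5.3404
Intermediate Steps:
Function('a')(I) = 1 (Function('a')(I) = Add(-2, 3) = 1)
Function('f')(O, m) = Add(Rational(96, 35), Mul(70, Pow(O, -1))) (Function('f')(O, m) = Add(Mul(-96, Pow(-35, -1)), Mul(70, Pow(O, -1))) = Add(Mul(-96, Rational(-1, 35)), Mul(70, Pow(O, -1))) = Add(Rational(96, 35), Mul(70, Pow(O, -1))))
Mul(Add(-38690, Function('Z')(-117, 30)), Pow(Add(Function('f')(Function('a')(-1), 214), -7345), -1)) = Mul(Add(-38690, Add(-117, Mul(-1, 30))), Pow(Add(Add(Rational(96, 35), Mul(70, Pow(1, -1))), -7345), -1)) = Mul(Add(-38690, Add(-117, -30)), Pow(Add(Add(Rational(96, 35), Mul(70, 1)), -7345), -1)) = Mul(Add(-38690, -147), Pow(Add(Add(Rational(96, 35), 70), -7345), -1)) = Mul(-38837, Pow(Add(Rational(2546, 35), -7345), -1)) = Mul(-38837, Pow(Rational(-254529, 35), -1)) = Mul(-38837, Rational(-35, 254529)) = Rational(1359295, 254529)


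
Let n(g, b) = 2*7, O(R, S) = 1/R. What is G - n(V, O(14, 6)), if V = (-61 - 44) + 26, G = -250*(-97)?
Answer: 24236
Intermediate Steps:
G = 24250
V = -79 (V = -105 + 26 = -79)
n(g, b) = 14
G - n(V, O(14, 6)) = 24250 - 1*14 = 24250 - 14 = 24236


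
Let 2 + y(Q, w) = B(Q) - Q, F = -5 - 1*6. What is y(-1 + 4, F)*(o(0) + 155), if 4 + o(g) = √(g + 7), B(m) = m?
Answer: -302 - 2*√7 ≈ -307.29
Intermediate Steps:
F = -11 (F = -5 - 6 = -11)
y(Q, w) = -2 (y(Q, w) = -2 + (Q - Q) = -2 + 0 = -2)
o(g) = -4 + √(7 + g) (o(g) = -4 + √(g + 7) = -4 + √(7 + g))
y(-1 + 4, F)*(o(0) + 155) = -2*((-4 + √(7 + 0)) + 155) = -2*((-4 + √7) + 155) = -2*(151 + √7) = -302 - 2*√7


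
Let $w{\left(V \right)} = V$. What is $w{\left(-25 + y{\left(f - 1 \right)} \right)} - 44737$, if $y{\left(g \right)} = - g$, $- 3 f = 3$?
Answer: $-44760$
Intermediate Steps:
$f = -1$ ($f = \left(- \frac{1}{3}\right) 3 = -1$)
$w{\left(-25 + y{\left(f - 1 \right)} \right)} - 44737 = \left(-25 - \left(-1 - 1\right)\right) - 44737 = \left(-25 - -2\right) - 44737 = \left(-25 + 2\right) - 44737 = -23 - 44737 = -44760$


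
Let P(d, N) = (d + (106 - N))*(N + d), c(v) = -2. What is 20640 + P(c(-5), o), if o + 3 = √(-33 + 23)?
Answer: 20115 + 112*I*√10 ≈ 20115.0 + 354.18*I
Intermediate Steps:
o = -3 + I*√10 (o = -3 + √(-33 + 23) = -3 + √(-10) = -3 + I*√10 ≈ -3.0 + 3.1623*I)
P(d, N) = (N + d)*(106 + d - N) (P(d, N) = (106 + d - N)*(N + d) = (N + d)*(106 + d - N))
20640 + P(c(-5), o) = 20640 + ((-2)² - (-3 + I*√10)² + 106*(-3 + I*√10) + 106*(-2)) = 20640 + (4 - (-3 + I*√10)² + (-318 + 106*I*√10) - 212) = 20640 + (-526 - (-3 + I*√10)² + 106*I*√10) = 20114 - (-3 + I*√10)² + 106*I*√10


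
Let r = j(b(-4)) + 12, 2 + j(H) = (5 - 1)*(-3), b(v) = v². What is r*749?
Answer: -1498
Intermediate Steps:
j(H) = -14 (j(H) = -2 + (5 - 1)*(-3) = -2 + 4*(-3) = -2 - 12 = -14)
r = -2 (r = -14 + 12 = -2)
r*749 = -2*749 = -1498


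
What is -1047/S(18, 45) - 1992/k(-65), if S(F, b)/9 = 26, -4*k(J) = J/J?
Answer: 621155/78 ≈ 7963.5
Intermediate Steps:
k(J) = -¼ (k(J) = -J/(4*J) = -¼*1 = -¼)
S(F, b) = 234 (S(F, b) = 9*26 = 234)
-1047/S(18, 45) - 1992/k(-65) = -1047/234 - 1992/(-¼) = -1047*1/234 - 1992*(-4) = -349/78 + 7968 = 621155/78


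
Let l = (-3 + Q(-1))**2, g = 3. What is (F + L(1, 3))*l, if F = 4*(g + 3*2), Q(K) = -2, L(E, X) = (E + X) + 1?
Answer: 1025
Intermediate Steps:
L(E, X) = 1 + E + X
l = 25 (l = (-3 - 2)**2 = (-5)**2 = 25)
F = 36 (F = 4*(3 + 3*2) = 4*(3 + 6) = 4*9 = 36)
(F + L(1, 3))*l = (36 + (1 + 1 + 3))*25 = (36 + 5)*25 = 41*25 = 1025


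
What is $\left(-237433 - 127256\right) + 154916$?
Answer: $-209773$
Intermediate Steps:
$\left(-237433 - 127256\right) + 154916 = -364689 + 154916 = -209773$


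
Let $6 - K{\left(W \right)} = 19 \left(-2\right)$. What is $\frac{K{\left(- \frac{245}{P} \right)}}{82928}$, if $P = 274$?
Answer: $\frac{11}{20732} \approx 0.00053058$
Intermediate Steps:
$K{\left(W \right)} = 44$ ($K{\left(W \right)} = 6 - 19 \left(-2\right) = 6 - -38 = 6 + 38 = 44$)
$\frac{K{\left(- \frac{245}{P} \right)}}{82928} = \frac{44}{82928} = 44 \cdot \frac{1}{82928} = \frac{11}{20732}$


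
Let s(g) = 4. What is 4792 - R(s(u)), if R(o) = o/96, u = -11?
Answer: 115007/24 ≈ 4792.0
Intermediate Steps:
R(o) = o/96 (R(o) = o*(1/96) = o/96)
4792 - R(s(u)) = 4792 - 4/96 = 4792 - 1*1/24 = 4792 - 1/24 = 115007/24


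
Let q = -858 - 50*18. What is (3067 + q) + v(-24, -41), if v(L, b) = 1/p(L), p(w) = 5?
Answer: 6546/5 ≈ 1309.2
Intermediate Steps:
v(L, b) = ⅕ (v(L, b) = 1/5 = ⅕)
q = -1758 (q = -858 - 1*900 = -858 - 900 = -1758)
(3067 + q) + v(-24, -41) = (3067 - 1758) + ⅕ = 1309 + ⅕ = 6546/5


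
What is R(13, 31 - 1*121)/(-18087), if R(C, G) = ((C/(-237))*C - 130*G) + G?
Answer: -2751401/4286619 ≈ -0.64186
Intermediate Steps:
R(C, G) = -129*G - C²/237 (R(C, G) = ((C*(-1/237))*C - 130*G) + G = ((-C/237)*C - 130*G) + G = (-C²/237 - 130*G) + G = (-130*G - C²/237) + G = -129*G - C²/237)
R(13, 31 - 1*121)/(-18087) = (-129*(31 - 1*121) - 1/237*13²)/(-18087) = (-129*(31 - 121) - 1/237*169)*(-1/18087) = (-129*(-90) - 169/237)*(-1/18087) = (11610 - 169/237)*(-1/18087) = (2751401/237)*(-1/18087) = -2751401/4286619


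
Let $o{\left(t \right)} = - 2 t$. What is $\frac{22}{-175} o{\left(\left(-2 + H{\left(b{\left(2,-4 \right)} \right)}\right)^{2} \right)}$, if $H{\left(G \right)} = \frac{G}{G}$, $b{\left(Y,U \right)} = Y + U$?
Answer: $\frac{44}{175} \approx 0.25143$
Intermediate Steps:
$b{\left(Y,U \right)} = U + Y$
$H{\left(G \right)} = 1$
$\frac{22}{-175} o{\left(\left(-2 + H{\left(b{\left(2,-4 \right)} \right)}\right)^{2} \right)} = \frac{22}{-175} \left(- 2 \left(-2 + 1\right)^{2}\right) = 22 \left(- \frac{1}{175}\right) \left(- 2 \left(-1\right)^{2}\right) = - \frac{22 \left(\left(-2\right) 1\right)}{175} = \left(- \frac{22}{175}\right) \left(-2\right) = \frac{44}{175}$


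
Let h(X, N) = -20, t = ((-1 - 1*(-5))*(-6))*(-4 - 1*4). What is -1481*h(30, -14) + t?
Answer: 29812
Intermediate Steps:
t = 192 (t = ((-1 + 5)*(-6))*(-4 - 4) = (4*(-6))*(-8) = -24*(-8) = 192)
-1481*h(30, -14) + t = -1481*(-20) + 192 = 29620 + 192 = 29812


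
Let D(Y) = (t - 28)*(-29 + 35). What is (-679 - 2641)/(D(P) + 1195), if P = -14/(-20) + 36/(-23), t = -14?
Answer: -3320/943 ≈ -3.5207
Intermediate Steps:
P = -199/230 (P = -14*(-1/20) + 36*(-1/23) = 7/10 - 36/23 = -199/230 ≈ -0.86522)
D(Y) = -252 (D(Y) = (-14 - 28)*(-29 + 35) = -42*6 = -252)
(-679 - 2641)/(D(P) + 1195) = (-679 - 2641)/(-252 + 1195) = -3320/943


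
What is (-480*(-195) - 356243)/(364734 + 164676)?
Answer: -262643/529410 ≈ -0.49611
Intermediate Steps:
(-480*(-195) - 356243)/(364734 + 164676) = (93600 - 356243)/529410 = -262643*1/529410 = -262643/529410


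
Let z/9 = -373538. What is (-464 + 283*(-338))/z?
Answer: 4369/152811 ≈ 0.028591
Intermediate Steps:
z = -3361842 (z = 9*(-373538) = -3361842)
(-464 + 283*(-338))/z = (-464 + 283*(-338))/(-3361842) = (-464 - 95654)*(-1/3361842) = -96118*(-1/3361842) = 4369/152811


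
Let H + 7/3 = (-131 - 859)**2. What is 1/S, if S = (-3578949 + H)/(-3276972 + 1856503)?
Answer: 4261407/7796554 ≈ 0.54658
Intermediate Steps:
H = 2940293/3 (H = -7/3 + (-131 - 859)**2 = -7/3 + (-990)**2 = -7/3 + 980100 = 2940293/3 ≈ 9.8010e+5)
S = 7796554/4261407 (S = (-3578949 + 2940293/3)/(-3276972 + 1856503) = -7796554/3/(-1420469) = -7796554/3*(-1/1420469) = 7796554/4261407 ≈ 1.8296)
1/S = 1/(7796554/4261407) = 4261407/7796554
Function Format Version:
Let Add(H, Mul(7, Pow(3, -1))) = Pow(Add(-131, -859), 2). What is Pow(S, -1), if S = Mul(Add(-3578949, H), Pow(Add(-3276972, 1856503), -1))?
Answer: Rational(4261407, 7796554) ≈ 0.54658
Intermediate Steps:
H = Rational(2940293, 3) (H = Add(Rational(-7, 3), Pow(Add(-131, -859), 2)) = Add(Rational(-7, 3), Pow(-990, 2)) = Add(Rational(-7, 3), 980100) = Rational(2940293, 3) ≈ 9.8010e+5)
S = Rational(7796554, 4261407) (S = Mul(Add(-3578949, Rational(2940293, 3)), Pow(Add(-3276972, 1856503), -1)) = Mul(Rational(-7796554, 3), Pow(-1420469, -1)) = Mul(Rational(-7796554, 3), Rational(-1, 1420469)) = Rational(7796554, 4261407) ≈ 1.8296)
Pow(S, -1) = Pow(Rational(7796554, 4261407), -1) = Rational(4261407, 7796554)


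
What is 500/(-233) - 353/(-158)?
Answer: 3249/36814 ≈ 0.088254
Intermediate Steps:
500/(-233) - 353/(-158) = 500*(-1/233) - 353*(-1/158) = -500/233 + 353/158 = 3249/36814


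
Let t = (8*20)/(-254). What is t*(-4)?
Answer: 320/127 ≈ 2.5197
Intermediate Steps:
t = -80/127 (t = 160*(-1/254) = -80/127 ≈ -0.62992)
t*(-4) = -80/127*(-4) = 320/127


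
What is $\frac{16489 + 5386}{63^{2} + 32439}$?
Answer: $\frac{21875}{36408} \approx 0.60083$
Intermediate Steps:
$\frac{16489 + 5386}{63^{2} + 32439} = \frac{21875}{3969 + 32439} = \frac{21875}{36408}$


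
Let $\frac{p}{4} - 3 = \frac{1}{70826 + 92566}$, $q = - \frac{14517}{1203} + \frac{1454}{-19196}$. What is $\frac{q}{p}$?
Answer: $- \frac{954541149576}{943296128623} \approx -1.0119$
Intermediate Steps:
$q = - \frac{46736249}{3848798}$ ($q = \left(-14517\right) \frac{1}{1203} + 1454 \left(- \frac{1}{19196}\right) = - \frac{4839}{401} - \frac{727}{9598} = - \frac{46736249}{3848798} \approx -12.143$)
$p = \frac{490177}{40848}$ ($p = 12 + \frac{4}{70826 + 92566} = 12 + \frac{4}{163392} = 12 + 4 \cdot \frac{1}{163392} = 12 + \frac{1}{40848} = \frac{490177}{40848} \approx 12.0$)
$\frac{q}{p} = - \frac{46736249}{3848798 \cdot \frac{490177}{40848}} = \left(- \frac{46736249}{3848798}\right) \frac{40848}{490177} = - \frac{954541149576}{943296128623}$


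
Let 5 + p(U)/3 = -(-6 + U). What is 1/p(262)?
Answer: -1/783 ≈ -0.0012771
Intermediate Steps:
p(U) = 3 - 3*U (p(U) = -15 + 3*(-(-6 + U)) = -15 + 3*(6 - U) = -15 + (18 - 3*U) = 3 - 3*U)
1/p(262) = 1/(3 - 3*262) = 1/(3 - 786) = 1/(-783) = -1/783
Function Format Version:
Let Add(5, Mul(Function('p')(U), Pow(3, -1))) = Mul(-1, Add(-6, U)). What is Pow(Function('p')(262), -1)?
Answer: Rational(-1, 783) ≈ -0.0012771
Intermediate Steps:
Function('p')(U) = Add(3, Mul(-3, U)) (Function('p')(U) = Add(-15, Mul(3, Mul(-1, Add(-6, U)))) = Add(-15, Mul(3, Add(6, Mul(-1, U)))) = Add(-15, Add(18, Mul(-3, U))) = Add(3, Mul(-3, U)))
Pow(Function('p')(262), -1) = Pow(Add(3, Mul(-3, 262)), -1) = Pow(Add(3, -786), -1) = Pow(-783, -1) = Rational(-1, 783)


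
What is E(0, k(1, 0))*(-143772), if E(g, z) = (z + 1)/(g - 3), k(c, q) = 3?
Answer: 191696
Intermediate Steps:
E(g, z) = (1 + z)/(-3 + g)
E(0, k(1, 0))*(-143772) = ((1 + 3)/(-3 + 0))*(-143772) = (4/(-3))*(-143772) = -⅓*4*(-143772) = -4/3*(-143772) = 191696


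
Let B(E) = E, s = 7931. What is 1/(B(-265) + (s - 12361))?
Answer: -1/4695 ≈ -0.00021299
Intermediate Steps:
1/(B(-265) + (s - 12361)) = 1/(-265 + (7931 - 12361)) = 1/(-265 - 4430) = 1/(-4695) = -1/4695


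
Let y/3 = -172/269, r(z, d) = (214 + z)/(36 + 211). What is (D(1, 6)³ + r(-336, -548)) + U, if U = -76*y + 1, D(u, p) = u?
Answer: 9786420/66443 ≈ 147.29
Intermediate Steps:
r(z, d) = 214/247 + z/247 (r(z, d) = (214 + z)/247 = (214 + z)*(1/247) = 214/247 + z/247)
y = -516/269 (y = 3*(-172/269) = -516/269 ≈ -1.9182)
U = 39485/269 (U = -76*(-516/269) + 1 = 39216/269 + 1 = 39485/269 ≈ 146.78)
(D(1, 6)³ + r(-336, -548)) + U = (1³ + (214/247 + (1/247)*(-336))) + 39485/269 = (1 + (214/247 - 336/247)) + 39485/269 = (1 - 122/247) + 39485/269 = 125/247 + 39485/269 = 9786420/66443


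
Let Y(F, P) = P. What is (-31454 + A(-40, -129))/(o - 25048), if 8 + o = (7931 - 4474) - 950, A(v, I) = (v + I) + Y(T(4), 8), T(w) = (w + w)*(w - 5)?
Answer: 31615/22549 ≈ 1.4021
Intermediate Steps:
T(w) = 2*w*(-5 + w) (T(w) = (2*w)*(-5 + w) = 2*w*(-5 + w))
A(v, I) = 8 + I + v (A(v, I) = (v + I) + 8 = (I + v) + 8 = 8 + I + v)
o = 2499 (o = -8 + ((7931 - 4474) - 950) = -8 + (3457 - 950) = -8 + 2507 = 2499)
(-31454 + A(-40, -129))/(o - 25048) = (-31454 + (8 - 129 - 40))/(2499 - 25048) = (-31454 - 161)/(-22549) = -31615*(-1/22549) = 31615/22549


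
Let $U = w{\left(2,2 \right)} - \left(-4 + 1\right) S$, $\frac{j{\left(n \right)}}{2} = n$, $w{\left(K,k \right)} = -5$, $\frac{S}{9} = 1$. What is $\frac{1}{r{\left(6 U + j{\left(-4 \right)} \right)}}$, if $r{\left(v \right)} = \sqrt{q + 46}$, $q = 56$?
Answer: $\frac{\sqrt{102}}{102} \approx 0.099015$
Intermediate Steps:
$S = 9$ ($S = 9 \cdot 1 = 9$)
$j{\left(n \right)} = 2 n$
$U = 22$ ($U = -5 - \left(-4 + 1\right) 9 = -5 - \left(-3\right) 9 = -5 - -27 = -5 + 27 = 22$)
$r{\left(v \right)} = \sqrt{102}$ ($r{\left(v \right)} = \sqrt{56 + 46} = \sqrt{102}$)
$\frac{1}{r{\left(6 U + j{\left(-4 \right)} \right)}} = \frac{1}{\sqrt{102}} = \frac{\sqrt{102}}{102}$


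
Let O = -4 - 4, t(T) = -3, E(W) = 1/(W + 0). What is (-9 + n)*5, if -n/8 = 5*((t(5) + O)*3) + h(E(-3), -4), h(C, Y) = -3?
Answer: 6675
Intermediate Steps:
E(W) = 1/W
O = -8
n = 1344 (n = -8*(5*((-3 - 8)*3) - 3) = -8*(5*(-11*3) - 3) = -8*(5*(-33) - 3) = -8*(-165 - 3) = -8*(-168) = 1344)
(-9 + n)*5 = (-9 + 1344)*5 = 1335*5 = 6675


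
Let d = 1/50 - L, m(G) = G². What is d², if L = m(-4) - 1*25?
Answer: 203401/2500 ≈ 81.360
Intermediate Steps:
L = -9 (L = (-4)² - 1*25 = 16 - 25 = -9)
d = 451/50 (d = 1/50 - 1*(-9) = 1/50 + 9 = 451/50 ≈ 9.0200)
d² = (451/50)² = 203401/2500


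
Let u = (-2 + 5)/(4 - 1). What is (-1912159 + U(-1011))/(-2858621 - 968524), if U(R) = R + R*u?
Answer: 1914181/3827145 ≈ 0.50016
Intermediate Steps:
u = 1 (u = 3/3 = 3*(1/3) = 1)
U(R) = 2*R (U(R) = R + R*1 = R + R = 2*R)
(-1912159 + U(-1011))/(-2858621 - 968524) = (-1912159 + 2*(-1011))/(-2858621 - 968524) = (-1912159 - 2022)/(-3827145) = -1914181*(-1/3827145) = 1914181/3827145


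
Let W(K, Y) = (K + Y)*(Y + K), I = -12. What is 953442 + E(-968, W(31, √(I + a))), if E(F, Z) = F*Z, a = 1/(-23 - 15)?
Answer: 661874/19 - 30008*I*√17366/19 ≈ 34836.0 - 2.0813e+5*I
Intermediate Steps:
a = -1/38 (a = 1/(-38) = -1/38 ≈ -0.026316)
W(K, Y) = (K + Y)² (W(K, Y) = (K + Y)*(K + Y) = (K + Y)²)
953442 + E(-968, W(31, √(I + a))) = 953442 - 968*(31 + √(-12 - 1/38))² = 953442 - 968*(31 + √(-457/38))² = 953442 - 968*(31 + I*√17366/38)²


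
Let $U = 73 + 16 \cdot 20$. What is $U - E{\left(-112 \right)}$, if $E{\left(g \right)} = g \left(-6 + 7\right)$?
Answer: $505$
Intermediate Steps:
$E{\left(g \right)} = g$ ($E{\left(g \right)} = g 1 = g$)
$U = 393$ ($U = 73 + 320 = 393$)
$U - E{\left(-112 \right)} = 393 - -112 = 393 + 112 = 505$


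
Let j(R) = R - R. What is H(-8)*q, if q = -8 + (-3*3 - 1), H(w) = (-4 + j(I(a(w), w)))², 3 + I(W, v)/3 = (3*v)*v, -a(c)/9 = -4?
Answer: -288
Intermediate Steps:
a(c) = 36 (a(c) = -9*(-4) = 36)
I(W, v) = -9 + 9*v² (I(W, v) = -9 + 3*((3*v)*v) = -9 + 3*(3*v²) = -9 + 9*v²)
j(R) = 0
H(w) = 16 (H(w) = (-4 + 0)² = (-4)² = 16)
q = -18 (q = -8 + (-9 - 1) = -8 - 10 = -18)
H(-8)*q = 16*(-18) = -288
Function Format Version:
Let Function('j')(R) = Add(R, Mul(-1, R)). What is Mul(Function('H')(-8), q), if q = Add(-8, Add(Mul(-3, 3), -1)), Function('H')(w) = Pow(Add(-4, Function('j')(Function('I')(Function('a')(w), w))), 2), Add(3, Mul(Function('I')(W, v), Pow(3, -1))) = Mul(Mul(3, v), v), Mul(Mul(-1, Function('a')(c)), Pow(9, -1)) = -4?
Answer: -288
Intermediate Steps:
Function('a')(c) = 36 (Function('a')(c) = Mul(-9, -4) = 36)
Function('I')(W, v) = Add(-9, Mul(9, Pow(v, 2))) (Function('I')(W, v) = Add(-9, Mul(3, Mul(Mul(3, v), v))) = Add(-9, Mul(3, Mul(3, Pow(v, 2)))) = Add(-9, Mul(9, Pow(v, 2))))
Function('j')(R) = 0
Function('H')(w) = 16 (Function('H')(w) = Pow(Add(-4, 0), 2) = Pow(-4, 2) = 16)
q = -18 (q = Add(-8, Add(-9, -1)) = Add(-8, -10) = -18)
Mul(Function('H')(-8), q) = Mul(16, -18) = -288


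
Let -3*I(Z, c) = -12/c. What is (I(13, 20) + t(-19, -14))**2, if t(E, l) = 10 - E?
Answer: 21316/25 ≈ 852.64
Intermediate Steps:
I(Z, c) = 4/c (I(Z, c) = -(-4)/c = 4/c)
(I(13, 20) + t(-19, -14))**2 = (4/20 + (10 - 1*(-19)))**2 = (4*(1/20) + (10 + 19))**2 = (1/5 + 29)**2 = (146/5)**2 = 21316/25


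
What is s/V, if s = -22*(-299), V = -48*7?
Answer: -3289/168 ≈ -19.577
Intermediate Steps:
V = -336
s = 6578
s/V = 6578/(-336) = 6578*(-1/336) = -3289/168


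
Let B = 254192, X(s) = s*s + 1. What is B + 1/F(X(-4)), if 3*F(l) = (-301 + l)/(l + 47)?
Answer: 18047584/71 ≈ 2.5419e+5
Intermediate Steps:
X(s) = 1 + s**2 (X(s) = s**2 + 1 = 1 + s**2)
F(l) = (-301 + l)/(3*(47 + l)) (F(l) = ((-301 + l)/(l + 47))/3 = ((-301 + l)/(47 + l))/3 = (-301 + l)/(3*(47 + l)))
B + 1/F(X(-4)) = 254192 + 1/((-301 + (1 + (-4)**2))/(3*(47 + (1 + (-4)**2)))) = 254192 + 1/((-301 + (1 + 16))/(3*(47 + (1 + 16)))) = 254192 + 1/((-301 + 17)/(3*(47 + 17))) = 254192 + 1/((1/3)*(-284)/64) = 254192 + 1/((1/3)*(1/64)*(-284)) = 254192 + 1/(-71/48) = 254192 - 48/71 = 18047584/71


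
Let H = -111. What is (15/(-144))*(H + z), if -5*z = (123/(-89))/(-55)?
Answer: 56601/4895 ≈ 11.563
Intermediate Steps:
z = -123/24475 (z = -123/(-89)/(5*(-55)) = -123*(-1/89)*(-1)/(5*55) = -(-123)*(-1)/(445*55) = -1/5*123/4895 = -123/24475 ≈ -0.0050255)
(15/(-144))*(H + z) = (15/(-144))*(-111 - 123/24475) = (15*(-1/144))*(-2716848/24475) = -5/48*(-2716848/24475) = 56601/4895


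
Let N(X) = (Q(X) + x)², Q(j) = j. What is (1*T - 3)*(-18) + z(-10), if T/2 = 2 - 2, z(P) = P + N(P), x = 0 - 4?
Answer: 240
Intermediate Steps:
x = -4
N(X) = (-4 + X)² (N(X) = (X - 4)² = (-4 + X)²)
z(P) = P + (-4 + P)²
T = 0 (T = 2*(2 - 2) = 2*0 = 0)
(1*T - 3)*(-18) + z(-10) = (1*0 - 3)*(-18) + (-10 + (-4 - 10)²) = (0 - 3)*(-18) + (-10 + (-14)²) = -3*(-18) + (-10 + 196) = 54 + 186 = 240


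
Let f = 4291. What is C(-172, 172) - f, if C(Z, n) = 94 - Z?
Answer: -4025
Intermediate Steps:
C(-172, 172) - f = (94 - 1*(-172)) - 1*4291 = (94 + 172) - 4291 = 266 - 4291 = -4025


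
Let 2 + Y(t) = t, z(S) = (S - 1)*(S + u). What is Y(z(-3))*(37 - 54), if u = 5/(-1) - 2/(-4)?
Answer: -476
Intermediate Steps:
u = -9/2 (u = 5*(-1) - 2*(-¼) = -5 + ½ = -9/2 ≈ -4.5000)
z(S) = (-1 + S)*(-9/2 + S) (z(S) = (S - 1)*(S - 9/2) = (-1 + S)*(-9/2 + S))
Y(t) = -2 + t
Y(z(-3))*(37 - 54) = (-2 + (9/2 + (-3)² - 11/2*(-3)))*(37 - 54) = (-2 + (9/2 + 9 + 33/2))*(-17) = (-2 + 30)*(-17) = 28*(-17) = -476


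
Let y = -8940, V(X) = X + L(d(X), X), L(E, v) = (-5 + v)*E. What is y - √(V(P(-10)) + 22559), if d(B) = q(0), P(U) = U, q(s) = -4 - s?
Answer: -8940 - √22609 ≈ -9090.4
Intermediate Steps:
d(B) = -4 (d(B) = -4 - 1*0 = -4 + 0 = -4)
L(E, v) = E*(-5 + v)
V(X) = 20 - 3*X (V(X) = X - 4*(-5 + X) = X + (20 - 4*X) = 20 - 3*X)
y - √(V(P(-10)) + 22559) = -8940 - √((20 - 3*(-10)) + 22559) = -8940 - √((20 + 30) + 22559) = -8940 - √(50 + 22559) = -8940 - √22609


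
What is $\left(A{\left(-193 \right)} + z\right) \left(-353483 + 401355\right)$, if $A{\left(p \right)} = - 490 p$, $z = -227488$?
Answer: $-6363050496$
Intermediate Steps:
$\left(A{\left(-193 \right)} + z\right) \left(-353483 + 401355\right) = \left(\left(-490\right) \left(-193\right) - 227488\right) \left(-353483 + 401355\right) = \left(94570 - 227488\right) 47872 = \left(-132918\right) 47872 = -6363050496$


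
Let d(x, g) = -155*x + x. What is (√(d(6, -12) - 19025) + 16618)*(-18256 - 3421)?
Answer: -360228386 - 21677*I*√19949 ≈ -3.6023e+8 - 3.0617e+6*I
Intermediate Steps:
d(x, g) = -154*x
(√(d(6, -12) - 19025) + 16618)*(-18256 - 3421) = (√(-154*6 - 19025) + 16618)*(-18256 - 3421) = (√(-924 - 19025) + 16618)*(-21677) = (√(-19949) + 16618)*(-21677) = (I*√19949 + 16618)*(-21677) = (16618 + I*√19949)*(-21677) = -360228386 - 21677*I*√19949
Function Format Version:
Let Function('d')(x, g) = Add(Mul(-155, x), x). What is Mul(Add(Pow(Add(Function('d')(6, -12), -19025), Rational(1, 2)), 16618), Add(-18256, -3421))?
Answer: Add(-360228386, Mul(-21677, I, Pow(19949, Rational(1, 2)))) ≈ Add(-3.6023e+8, Mul(-3.0617e+6, I))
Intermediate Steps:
Function('d')(x, g) = Mul(-154, x)
Mul(Add(Pow(Add(Function('d')(6, -12), -19025), Rational(1, 2)), 16618), Add(-18256, -3421)) = Mul(Add(Pow(Add(Mul(-154, 6), -19025), Rational(1, 2)), 16618), Add(-18256, -3421)) = Mul(Add(Pow(Add(-924, -19025), Rational(1, 2)), 16618), -21677) = Mul(Add(Pow(-19949, Rational(1, 2)), 16618), -21677) = Mul(Add(Mul(I, Pow(19949, Rational(1, 2))), 16618), -21677) = Mul(Add(16618, Mul(I, Pow(19949, Rational(1, 2)))), -21677) = Add(-360228386, Mul(-21677, I, Pow(19949, Rational(1, 2))))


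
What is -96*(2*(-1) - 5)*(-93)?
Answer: -62496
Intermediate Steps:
-96*(2*(-1) - 5)*(-93) = -96*(-2 - 5)*(-93) = -96*(-7)*(-93) = 672*(-93) = -62496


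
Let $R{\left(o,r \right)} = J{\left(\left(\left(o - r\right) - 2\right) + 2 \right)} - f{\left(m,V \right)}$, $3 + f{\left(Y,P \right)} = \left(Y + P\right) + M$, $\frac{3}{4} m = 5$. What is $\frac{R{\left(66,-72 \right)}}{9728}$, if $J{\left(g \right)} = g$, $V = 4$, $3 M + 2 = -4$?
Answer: $\frac{397}{29184} \approx 0.013603$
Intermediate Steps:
$M = -2$ ($M = - \frac{2}{3} + \frac{1}{3} \left(-4\right) = - \frac{2}{3} - \frac{4}{3} = -2$)
$m = \frac{20}{3}$ ($m = \frac{4}{3} \cdot 5 = \frac{20}{3} \approx 6.6667$)
$f{\left(Y,P \right)} = -5 + P + Y$ ($f{\left(Y,P \right)} = -3 - \left(2 - P - Y\right) = -3 + \left(-2 + P + Y\right) = -5 + P + Y$)
$R{\left(o,r \right)} = - \frac{17}{3} + o - r$ ($R{\left(o,r \right)} = \left(\left(\left(o - r\right) - 2\right) + 2\right) - \left(-5 + 4 + \frac{20}{3}\right) = \left(\left(-2 + o - r\right) + 2\right) - \frac{17}{3} = \left(o - r\right) - \frac{17}{3} = - \frac{17}{3} + o - r$)
$\frac{R{\left(66,-72 \right)}}{9728} = \frac{- \frac{17}{3} + 66 - -72}{9728} = \left(- \frac{17}{3} + 66 + 72\right) \frac{1}{9728} = \frac{397}{3} \cdot \frac{1}{9728} = \frac{397}{29184}$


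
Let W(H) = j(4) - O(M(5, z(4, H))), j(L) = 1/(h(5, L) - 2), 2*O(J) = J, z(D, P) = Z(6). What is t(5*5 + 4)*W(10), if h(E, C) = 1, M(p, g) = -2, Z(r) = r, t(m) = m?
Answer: 0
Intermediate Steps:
z(D, P) = 6
O(J) = J/2
j(L) = -1 (j(L) = 1/(1 - 2) = 1/(-1) = -1)
W(H) = 0 (W(H) = -1 - (-2)/2 = -1 - 1*(-1) = -1 + 1 = 0)
t(5*5 + 4)*W(10) = (5*5 + 4)*0 = (25 + 4)*0 = 29*0 = 0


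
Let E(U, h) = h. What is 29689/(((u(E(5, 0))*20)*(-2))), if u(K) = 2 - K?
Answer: -29689/80 ≈ -371.11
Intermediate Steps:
29689/(((u(E(5, 0))*20)*(-2))) = 29689/((((2 - 1*0)*20)*(-2))) = 29689/((((2 + 0)*20)*(-2))) = 29689/(((2*20)*(-2))) = 29689/((40*(-2))) = 29689/(-80) = 29689*(-1/80) = -29689/80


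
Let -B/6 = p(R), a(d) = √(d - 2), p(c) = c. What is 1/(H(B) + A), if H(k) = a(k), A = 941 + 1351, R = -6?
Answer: 1146/2626615 - √34/5253230 ≈ 0.00043519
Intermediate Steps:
A = 2292
a(d) = √(-2 + d)
B = 36 (B = -6*(-6) = 36)
H(k) = √(-2 + k)
1/(H(B) + A) = 1/(√(-2 + 36) + 2292) = 1/(√34 + 2292) = 1/(2292 + √34)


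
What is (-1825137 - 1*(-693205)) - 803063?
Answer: -1934995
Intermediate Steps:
(-1825137 - 1*(-693205)) - 803063 = (-1825137 + 693205) - 803063 = -1131932 - 803063 = -1934995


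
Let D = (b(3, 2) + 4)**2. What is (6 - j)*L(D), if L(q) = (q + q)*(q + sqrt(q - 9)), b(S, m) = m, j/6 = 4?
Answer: -46656 - 3888*sqrt(3) ≈ -53390.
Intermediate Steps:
j = 24 (j = 6*4 = 24)
D = 36 (D = (2 + 4)**2 = 6**2 = 36)
L(q) = 2*q*(q + sqrt(-9 + q)) (L(q) = (2*q)*(q + sqrt(-9 + q)) = 2*q*(q + sqrt(-9 + q)))
(6 - j)*L(D) = (6 - 1*24)*(2*36*(36 + sqrt(-9 + 36))) = (6 - 24)*(2*36*(36 + sqrt(27))) = -36*36*(36 + 3*sqrt(3)) = -18*(2592 + 216*sqrt(3)) = -46656 - 3888*sqrt(3)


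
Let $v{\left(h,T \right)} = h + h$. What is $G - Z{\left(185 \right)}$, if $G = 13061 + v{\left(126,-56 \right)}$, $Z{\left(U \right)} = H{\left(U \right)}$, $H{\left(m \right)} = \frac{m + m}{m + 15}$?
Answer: $\frac{266223}{20} \approx 13311.0$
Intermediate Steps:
$H{\left(m \right)} = \frac{2 m}{15 + m}$
$Z{\left(U \right)} = \frac{2 U}{15 + U}$
$v{\left(h,T \right)} = 2 h$
$G = 13313$ ($G = 13061 + 2 \cdot 126 = 13061 + 252 = 13313$)
$G - Z{\left(185 \right)} = 13313 - 2 \cdot 185 \frac{1}{15 + 185} = 13313 - 2 \cdot 185 \cdot \frac{1}{200} = 13313 - \frac{37}{20} = \frac{266223}{20}$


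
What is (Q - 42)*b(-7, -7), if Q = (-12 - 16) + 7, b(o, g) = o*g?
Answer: -3087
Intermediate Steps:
b(o, g) = g*o
Q = -21 (Q = -28 + 7 = -21)
(Q - 42)*b(-7, -7) = (-21 - 42)*(-7*(-7)) = -63*49 = -3087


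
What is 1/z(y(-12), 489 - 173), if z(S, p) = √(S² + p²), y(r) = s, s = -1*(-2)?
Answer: √24965/49930 ≈ 0.0031645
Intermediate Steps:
s = 2
y(r) = 2
1/z(y(-12), 489 - 173) = 1/(√(2² + (489 - 173)²)) = 1/(√(4 + 316²)) = 1/(√(4 + 99856)) = 1/(√99860) = 1/(2*√24965) = √24965/49930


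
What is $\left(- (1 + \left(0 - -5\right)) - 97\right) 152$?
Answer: $-15656$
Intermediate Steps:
$\left(- (1 + \left(0 - -5\right)) - 97\right) 152 = \left(- (1 + \left(0 + 5\right)) - 97\right) 152 = \left(- (1 + 5) - 97\right) 152 = \left(\left(-1\right) 6 - 97\right) 152 = \left(-6 - 97\right) 152 = \left(-103\right) 152 = -15656$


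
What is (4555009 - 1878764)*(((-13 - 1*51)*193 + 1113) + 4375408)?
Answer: 11679585465405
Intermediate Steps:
(4555009 - 1878764)*(((-13 - 1*51)*193 + 1113) + 4375408) = 2676245*(((-13 - 51)*193 + 1113) + 4375408) = 2676245*((-64*193 + 1113) + 4375408) = 2676245*((-12352 + 1113) + 4375408) = 2676245*(-11239 + 4375408) = 2676245*4364169 = 11679585465405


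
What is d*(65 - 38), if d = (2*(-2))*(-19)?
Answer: 2052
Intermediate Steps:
d = 76 (d = -4*(-19) = 76)
d*(65 - 38) = 76*(65 - 38) = 76*27 = 2052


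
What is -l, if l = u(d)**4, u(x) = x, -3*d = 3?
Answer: -1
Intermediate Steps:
d = -1 (d = -1/3*3 = -1)
l = 1 (l = (-1)**4 = 1)
-l = -1*1 = -1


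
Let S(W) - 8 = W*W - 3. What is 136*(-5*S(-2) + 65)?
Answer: 2720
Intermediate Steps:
S(W) = 5 + W² (S(W) = 8 + (W*W - 3) = 8 + (W² - 3) = 8 + (-3 + W²) = 5 + W²)
136*(-5*S(-2) + 65) = 136*(-5*(5 + (-2)²) + 65) = 136*(-5*(5 + 4) + 65) = 136*(-5*9 + 65) = 136*(-45 + 65) = 136*20 = 2720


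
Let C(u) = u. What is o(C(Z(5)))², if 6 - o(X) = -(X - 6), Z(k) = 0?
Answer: 0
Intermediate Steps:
o(X) = X (o(X) = 6 - (-1)*(X - 6) = 6 - (-1)*(-6 + X) = 6 - (6 - X) = 6 + (-6 + X) = X)
o(C(Z(5)))² = 0² = 0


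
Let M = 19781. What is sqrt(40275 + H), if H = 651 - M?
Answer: sqrt(21145) ≈ 145.41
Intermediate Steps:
H = -19130 (H = 651 - 1*19781 = 651 - 19781 = -19130)
sqrt(40275 + H) = sqrt(40275 - 19130) = sqrt(21145)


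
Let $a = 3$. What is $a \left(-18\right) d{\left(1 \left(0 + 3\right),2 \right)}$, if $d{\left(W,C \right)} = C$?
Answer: $-108$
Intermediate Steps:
$a \left(-18\right) d{\left(1 \left(0 + 3\right),2 \right)} = 3 \left(-18\right) 2 = \left(-54\right) 2 = -108$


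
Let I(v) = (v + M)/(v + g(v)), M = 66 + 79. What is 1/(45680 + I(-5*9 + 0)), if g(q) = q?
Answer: 9/411110 ≈ 2.1892e-5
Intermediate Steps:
M = 145
I(v) = (145 + v)/(2*v) (I(v) = (v + 145)/(v + v) = (145 + v)/((2*v)) = (145 + v)*(1/(2*v)) = (145 + v)/(2*v))
1/(45680 + I(-5*9 + 0)) = 1/(45680 + (145 + (-5*9 + 0))/(2*(-5*9 + 0))) = 1/(45680 + (145 + (-45 + 0))/(2*(-45 + 0))) = 1/(45680 + (1/2)*(145 - 45)/(-45)) = 1/(45680 + (1/2)*(-1/45)*100) = 1/(45680 - 10/9) = 1/(411110/9) = 9/411110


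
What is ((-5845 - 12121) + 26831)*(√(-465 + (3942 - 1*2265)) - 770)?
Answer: -6826050 + 17730*√303 ≈ -6.5174e+6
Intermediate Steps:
((-5845 - 12121) + 26831)*(√(-465 + (3942 - 1*2265)) - 770) = (-17966 + 26831)*(√(-465 + (3942 - 2265)) - 770) = 8865*(√(-465 + 1677) - 770) = 8865*(√1212 - 770) = 8865*(2*√303 - 770) = 8865*(-770 + 2*√303) = -6826050 + 17730*√303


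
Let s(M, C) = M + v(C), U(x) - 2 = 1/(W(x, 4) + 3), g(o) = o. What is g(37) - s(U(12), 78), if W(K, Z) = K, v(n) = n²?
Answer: -90736/15 ≈ -6049.1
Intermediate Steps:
U(x) = 2 + 1/(3 + x) (U(x) = 2 + 1/(x + 3) = 2 + 1/(3 + x))
s(M, C) = M + C²
g(37) - s(U(12), 78) = 37 - ((7 + 2*12)/(3 + 12) + 78²) = 37 - ((7 + 24)/15 + 6084) = 37 - ((1/15)*31 + 6084) = 37 - (31/15 + 6084) = 37 - 1*91291/15 = 37 - 91291/15 = -90736/15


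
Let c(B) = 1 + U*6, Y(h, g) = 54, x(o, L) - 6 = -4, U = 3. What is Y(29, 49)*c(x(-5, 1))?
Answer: 1026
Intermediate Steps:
x(o, L) = 2 (x(o, L) = 6 - 4 = 2)
c(B) = 19 (c(B) = 1 + 3*6 = 1 + 18 = 19)
Y(29, 49)*c(x(-5, 1)) = 54*19 = 1026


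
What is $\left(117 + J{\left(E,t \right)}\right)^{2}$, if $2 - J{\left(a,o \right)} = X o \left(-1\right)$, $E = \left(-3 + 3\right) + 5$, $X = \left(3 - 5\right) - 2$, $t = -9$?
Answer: $24025$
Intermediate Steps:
$X = -4$ ($X = -2 - 2 = -4$)
$E = 5$ ($E = 0 + 5 = 5$)
$J{\left(a,o \right)} = 2 - 4 o$ ($J{\left(a,o \right)} = 2 - - 4 o \left(-1\right) = 2 - 4 o$)
$\left(117 + J{\left(E,t \right)}\right)^{2} = \left(117 + \left(2 - -36\right)\right)^{2} = \left(117 + \left(2 + 36\right)\right)^{2} = \left(117 + 38\right)^{2} = 155^{2} = 24025$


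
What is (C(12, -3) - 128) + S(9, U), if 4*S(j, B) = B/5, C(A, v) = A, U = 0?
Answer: -116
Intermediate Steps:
S(j, B) = B/20 (S(j, B) = (B/5)/4 = B/20)
(C(12, -3) - 128) + S(9, U) = (12 - 128) + (1/20)*0 = -116 + 0 = -116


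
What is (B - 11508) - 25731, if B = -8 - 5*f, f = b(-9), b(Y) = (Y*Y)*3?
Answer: -38462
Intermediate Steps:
b(Y) = 3*Y² (b(Y) = Y²*3 = 3*Y²)
f = 243 (f = 3*(-9)² = 3*81 = 243)
B = -1223 (B = -8 - 5*243 = -8 - 1215 = -1223)
(B - 11508) - 25731 = (-1223 - 11508) - 25731 = -12731 - 25731 = -38462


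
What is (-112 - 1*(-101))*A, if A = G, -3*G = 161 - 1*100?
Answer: 671/3 ≈ 223.67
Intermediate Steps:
G = -61/3 (G = -(161 - 1*100)/3 = -(161 - 100)/3 = -⅓*61 = -61/3 ≈ -20.333)
A = -61/3 ≈ -20.333
(-112 - 1*(-101))*A = (-112 - 1*(-101))*(-61/3) = (-112 + 101)*(-61/3) = -11*(-61/3) = 671/3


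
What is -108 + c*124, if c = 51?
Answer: 6216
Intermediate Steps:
-108 + c*124 = -108 + 51*124 = -108 + 6324 = 6216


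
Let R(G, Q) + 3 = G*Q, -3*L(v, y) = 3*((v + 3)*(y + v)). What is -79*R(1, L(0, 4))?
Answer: 1185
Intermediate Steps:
L(v, y) = -(3 + v)*(v + y) (L(v, y) = -(v + 3)*(y + v) = -(3 + v)*(v + y))
R(G, Q) = -3 + G*Q
-79*R(1, L(0, 4)) = -79*(-3 + 1*(-1*0**2 - 3*0 - 3*4 - 1*0*4)) = -79*(-3 + 1*(-1*0 + 0 - 12 + 0)) = -79*(-3 + 1*(0 + 0 - 12 + 0)) = -79*(-3 + 1*(-12)) = -79*(-3 - 12) = -79*(-15) = 1185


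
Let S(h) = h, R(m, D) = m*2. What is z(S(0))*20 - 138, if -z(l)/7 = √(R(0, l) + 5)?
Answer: -138 - 140*√5 ≈ -451.05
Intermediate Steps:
R(m, D) = 2*m
z(l) = -7*√5 (z(l) = -7*√(2*0 + 5) = -7*√(0 + 5) = -7*√5)
z(S(0))*20 - 138 = -7*√5*20 - 138 = -140*√5 - 138 = -138 - 140*√5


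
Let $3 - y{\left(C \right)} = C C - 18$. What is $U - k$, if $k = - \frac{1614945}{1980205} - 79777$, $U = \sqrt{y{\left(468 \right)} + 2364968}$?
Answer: $\frac{31595285846}{396041} + \sqrt{2145965} \approx 81243.0$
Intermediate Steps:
$y{\left(C \right)} = 21 - C^{2}$ ($y{\left(C \right)} = 3 - \left(C C - 18\right) = 3 - \left(C^{2} - 18\right) = 3 - \left(-18 + C^{2}\right) = 21 - C^{2}$)
$U = \sqrt{2145965}$ ($U = \sqrt{\left(21 - 468^{2}\right) + 2364968} = \sqrt{\left(21 - 219024\right) + 2364968} = \sqrt{-219003 + 2364968} = \sqrt{2145965} \approx 1464.9$)
$k = - \frac{31595285846}{396041}$ ($k = \left(-1614945\right) \frac{1}{1980205} - 79777 = - \frac{322989}{396041} - 79777 = - \frac{31595285846}{396041} \approx -79778.0$)
$U - k = \sqrt{2145965} - - \frac{31595285846}{396041} = \sqrt{2145965} + \frac{31595285846}{396041} = \frac{31595285846}{396041} + \sqrt{2145965}$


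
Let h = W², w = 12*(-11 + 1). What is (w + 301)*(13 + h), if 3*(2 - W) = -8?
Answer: 56653/9 ≈ 6294.8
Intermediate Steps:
W = 14/3 (W = 2 - ⅓*(-8) = 2 + 8/3 = 14/3 ≈ 4.6667)
w = -120 (w = 12*(-10) = -120)
h = 196/9 (h = (14/3)² = 196/9 ≈ 21.778)
(w + 301)*(13 + h) = (-120 + 301)*(13 + 196/9) = 181*(313/9) = 56653/9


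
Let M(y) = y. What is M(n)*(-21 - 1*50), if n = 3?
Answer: -213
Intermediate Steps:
M(n)*(-21 - 1*50) = 3*(-21 - 1*50) = 3*(-21 - 50) = 3*(-71) = -213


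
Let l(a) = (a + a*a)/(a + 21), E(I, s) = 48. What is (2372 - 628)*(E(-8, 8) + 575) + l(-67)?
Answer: 24987565/23 ≈ 1.0864e+6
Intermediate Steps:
l(a) = (a + a²)/(21 + a)
(2372 - 628)*(E(-8, 8) + 575) + l(-67) = (2372 - 628)*(48 + 575) - 67*(1 - 67)/(21 - 67) = 1744*623 - 67*(-66)/(-46) = 1086512 - 67*(-1/46)*(-66) = 1086512 - 2211/23 = 24987565/23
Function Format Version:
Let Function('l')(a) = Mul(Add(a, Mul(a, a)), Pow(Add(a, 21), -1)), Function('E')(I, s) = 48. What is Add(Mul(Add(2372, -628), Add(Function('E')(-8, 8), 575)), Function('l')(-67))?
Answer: Rational(24987565, 23) ≈ 1.0864e+6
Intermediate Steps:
Function('l')(a) = Mul(Pow(Add(21, a), -1), Add(a, Pow(a, 2))) (Function('l')(a) = Mul(Add(a, Pow(a, 2)), Pow(Add(21, a), -1)) = Mul(Pow(Add(21, a), -1), Add(a, Pow(a, 2))))
Add(Mul(Add(2372, -628), Add(Function('E')(-8, 8), 575)), Function('l')(-67)) = Add(Mul(Add(2372, -628), Add(48, 575)), Mul(-67, Pow(Add(21, -67), -1), Add(1, -67))) = Add(Mul(1744, 623), Mul(-67, Pow(-46, -1), -66)) = Add(1086512, Mul(-67, Rational(-1, 46), -66)) = Add(1086512, Rational(-2211, 23)) = Rational(24987565, 23)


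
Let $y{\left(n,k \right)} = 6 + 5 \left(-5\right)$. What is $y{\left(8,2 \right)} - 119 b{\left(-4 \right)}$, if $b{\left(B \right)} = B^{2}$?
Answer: $-1923$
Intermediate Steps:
$y{\left(n,k \right)} = -19$ ($y{\left(n,k \right)} = 6 - 25 = -19$)
$y{\left(8,2 \right)} - 119 b{\left(-4 \right)} = -19 - 119 \left(-4\right)^{2} = -19 - 1904 = -1923$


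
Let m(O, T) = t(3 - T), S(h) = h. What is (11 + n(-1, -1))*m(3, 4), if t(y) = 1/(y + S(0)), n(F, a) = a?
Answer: -10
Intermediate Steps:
t(y) = 1/y (t(y) = 1/(y + 0) = 1/y)
m(O, T) = 1/(3 - T)
(11 + n(-1, -1))*m(3, 4) = (11 - 1)*(-1/(-3 + 4)) = 10*(-1/1) = 10*(-1*1) = 10*(-1) = -10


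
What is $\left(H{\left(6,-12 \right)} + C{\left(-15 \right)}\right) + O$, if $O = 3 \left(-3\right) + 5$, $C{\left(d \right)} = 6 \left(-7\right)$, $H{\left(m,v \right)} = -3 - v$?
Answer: $-37$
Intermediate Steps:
$C{\left(d \right)} = -42$
$O = -4$ ($O = -9 + 5 = -4$)
$\left(H{\left(6,-12 \right)} + C{\left(-15 \right)}\right) + O = \left(\left(-3 - -12\right) - 42\right) - 4 = \left(\left(-3 + 12\right) - 42\right) - 4 = \left(9 - 42\right) - 4 = -33 - 4 = -37$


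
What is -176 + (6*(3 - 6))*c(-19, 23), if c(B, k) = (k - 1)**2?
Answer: -8888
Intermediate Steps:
c(B, k) = (-1 + k)**2
-176 + (6*(3 - 6))*c(-19, 23) = -176 + (6*(3 - 6))*(-1 + 23)**2 = -176 + (6*(-3))*22**2 = -176 - 18*484 = -176 - 8712 = -8888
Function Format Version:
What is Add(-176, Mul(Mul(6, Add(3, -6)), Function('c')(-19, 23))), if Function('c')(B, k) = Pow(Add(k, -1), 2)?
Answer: -8888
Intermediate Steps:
Function('c')(B, k) = Pow(Add(-1, k), 2)
Add(-176, Mul(Mul(6, Add(3, -6)), Function('c')(-19, 23))) = Add(-176, Mul(Mul(6, Add(3, -6)), Pow(Add(-1, 23), 2))) = Add(-176, Mul(Mul(6, -3), Pow(22, 2))) = Add(-176, Mul(-18, 484)) = Add(-176, -8712) = -8888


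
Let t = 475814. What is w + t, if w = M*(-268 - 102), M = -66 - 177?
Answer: 565724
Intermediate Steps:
M = -243
w = 89910 (w = -243*(-268 - 102) = -243*(-370) = 89910)
w + t = 89910 + 475814 = 565724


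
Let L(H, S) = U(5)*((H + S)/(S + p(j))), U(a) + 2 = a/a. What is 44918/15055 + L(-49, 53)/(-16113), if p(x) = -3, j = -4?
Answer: 3618824692/1212906075 ≈ 2.9836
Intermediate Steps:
U(a) = -1 (U(a) = -2 + a/a = -2 + 1 = -1)
L(H, S) = -(H + S)/(-3 + S) (L(H, S) = -(H + S)/(S - 3) = -(H + S)/(-3 + S))
44918/15055 + L(-49, 53)/(-16113) = 44918/15055 + ((-1*(-49) - 1*53)/(-3 + 53))/(-16113) = 44918*(1/15055) + ((49 - 53)/50)*(-1/16113) = 44918/15055 + ((1/50)*(-4))*(-1/16113) = 44918/15055 - 2/25*(-1/16113) = 44918/15055 + 2/402825 = 3618824692/1212906075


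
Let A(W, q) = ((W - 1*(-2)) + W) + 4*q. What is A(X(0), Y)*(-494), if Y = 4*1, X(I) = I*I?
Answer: -8892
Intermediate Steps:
X(I) = I²
Y = 4
A(W, q) = 2 + 2*W + 4*q (A(W, q) = ((W + 2) + W) + 4*q = ((2 + W) + W) + 4*q = (2 + 2*W) + 4*q = 2 + 2*W + 4*q)
A(X(0), Y)*(-494) = (2 + 2*0² + 4*4)*(-494) = (2 + 2*0 + 16)*(-494) = (2 + 0 + 16)*(-494) = 18*(-494) = -8892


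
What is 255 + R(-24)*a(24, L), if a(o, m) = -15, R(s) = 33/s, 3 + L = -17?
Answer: 2205/8 ≈ 275.63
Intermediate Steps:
L = -20 (L = -3 - 17 = -20)
255 + R(-24)*a(24, L) = 255 + (33/(-24))*(-15) = 255 + (33*(-1/24))*(-15) = 255 - 11/8*(-15) = 255 + 165/8 = 2205/8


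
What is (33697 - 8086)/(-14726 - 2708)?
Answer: -25611/17434 ≈ -1.4690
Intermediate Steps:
(33697 - 8086)/(-14726 - 2708) = 25611/(-17434) = 25611*(-1/17434) = -25611/17434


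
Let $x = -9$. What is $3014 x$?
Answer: $-27126$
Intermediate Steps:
$3014 x = 3014 \left(-9\right) = -27126$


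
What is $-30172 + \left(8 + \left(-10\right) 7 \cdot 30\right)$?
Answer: $-32264$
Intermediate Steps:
$-30172 + \left(8 + \left(-10\right) 7 \cdot 30\right) = -30172 + \left(8 - 2100\right) = -30172 - 2092 = -32264$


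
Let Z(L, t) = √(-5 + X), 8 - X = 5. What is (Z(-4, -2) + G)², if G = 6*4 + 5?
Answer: (29 + I*√2)² ≈ 839.0 + 82.024*I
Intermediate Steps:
X = 3 (X = 8 - 1*5 = 8 - 5 = 3)
G = 29 (G = 24 + 5 = 29)
Z(L, t) = I*√2 (Z(L, t) = √(-5 + 3) = √(-2) = I*√2)
(Z(-4, -2) + G)² = (I*√2 + 29)² = (29 + I*√2)²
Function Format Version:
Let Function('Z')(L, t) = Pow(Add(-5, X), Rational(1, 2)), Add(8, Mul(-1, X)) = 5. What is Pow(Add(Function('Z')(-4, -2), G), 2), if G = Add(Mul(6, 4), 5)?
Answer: Pow(Add(29, Mul(I, Pow(2, Rational(1, 2)))), 2) ≈ Add(839.00, Mul(82.024, I))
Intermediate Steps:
X = 3 (X = Add(8, Mul(-1, 5)) = Add(8, -5) = 3)
G = 29 (G = Add(24, 5) = 29)
Function('Z')(L, t) = Mul(I, Pow(2, Rational(1, 2))) (Function('Z')(L, t) = Pow(Add(-5, 3), Rational(1, 2)) = Pow(-2, Rational(1, 2)) = Mul(I, Pow(2, Rational(1, 2))))
Pow(Add(Function('Z')(-4, -2), G), 2) = Pow(Add(Mul(I, Pow(2, Rational(1, 2))), 29), 2) = Pow(Add(29, Mul(I, Pow(2, Rational(1, 2)))), 2)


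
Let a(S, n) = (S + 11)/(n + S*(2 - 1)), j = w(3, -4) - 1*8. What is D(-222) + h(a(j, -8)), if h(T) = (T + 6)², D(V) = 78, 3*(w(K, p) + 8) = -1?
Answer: 621778/5329 ≈ 116.68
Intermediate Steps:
w(K, p) = -25/3 (w(K, p) = -8 + (⅓)*(-1) = -8 - ⅓ = -25/3)
j = -49/3 (j = -25/3 - 1*8 = -25/3 - 8 = -49/3 ≈ -16.333)
a(S, n) = (11 + S)/(S + n) (a(S, n) = (11 + S)/(n + S*1) = (11 + S)/(n + S) = (11 + S)/(S + n))
h(T) = (6 + T)²
D(-222) + h(a(j, -8)) = 78 + (6 + (11 - 49/3)/(-49/3 - 8))² = 78 + (6 - 16/3/(-73/3))² = 78 + (6 - 3/73*(-16/3))² = 78 + (6 + 16/73)² = 78 + (454/73)² = 78 + 206116/5329 = 621778/5329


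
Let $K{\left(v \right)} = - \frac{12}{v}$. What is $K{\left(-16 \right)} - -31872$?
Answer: $\frac{127491}{4} \approx 31873.0$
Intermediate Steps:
$K{\left(-16 \right)} - -31872 = - \frac{12}{-16} - -31872 = \left(-12\right) \left(- \frac{1}{16}\right) + 31872 = \frac{3}{4} + 31872 = \frac{127491}{4}$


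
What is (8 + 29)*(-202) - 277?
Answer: -7751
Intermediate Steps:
(8 + 29)*(-202) - 277 = 37*(-202) - 277 = -7474 - 277 = -7751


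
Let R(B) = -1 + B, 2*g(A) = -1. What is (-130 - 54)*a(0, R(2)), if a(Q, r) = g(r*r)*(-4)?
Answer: -368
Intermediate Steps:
g(A) = -1/2 (g(A) = (1/2)*(-1) = -1/2)
a(Q, r) = 2 (a(Q, r) = -1/2*(-4) = 2)
(-130 - 54)*a(0, R(2)) = (-130 - 54)*2 = -184*2 = -368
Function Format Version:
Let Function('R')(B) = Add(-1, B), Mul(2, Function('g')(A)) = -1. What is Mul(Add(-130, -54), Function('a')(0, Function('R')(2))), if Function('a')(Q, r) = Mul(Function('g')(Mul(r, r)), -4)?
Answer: -368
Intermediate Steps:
Function('g')(A) = Rational(-1, 2) (Function('g')(A) = Mul(Rational(1, 2), -1) = Rational(-1, 2))
Function('a')(Q, r) = 2 (Function('a')(Q, r) = Mul(Rational(-1, 2), -4) = 2)
Mul(Add(-130, -54), Function('a')(0, Function('R')(2))) = Mul(Add(-130, -54), 2) = Mul(-184, 2) = -368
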